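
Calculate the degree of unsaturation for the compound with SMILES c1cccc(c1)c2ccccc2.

8

Molecular formula from the SMILES: C12H10.
DoU = (2C + 2 + N − H − X)/2 = (2·12 + 2 + 0 − 10 − 0)/2 = 16/2 = 8.
(Structurally: 2 ring(s) + 6 π bond(s) = 8.)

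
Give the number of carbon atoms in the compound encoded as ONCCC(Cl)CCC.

The symbol for carbon appears 6 times in the SMILES. (Cl is a single chlorine, not C + l.)

6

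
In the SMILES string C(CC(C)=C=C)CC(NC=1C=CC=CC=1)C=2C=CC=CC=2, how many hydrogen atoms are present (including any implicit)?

Hydrogens are implicit in SMILES; fill each atom to its normal valence:
  10 × C (aromatic): 1 H each → 10
  4 × C: 2 H each → 8
  2 × C: no H
  2 × C (aromatic): no H
  1 × C: 3 H
  1 × C: 1 H
  1 × N: 1 H
  Total hydrogens = 23.

23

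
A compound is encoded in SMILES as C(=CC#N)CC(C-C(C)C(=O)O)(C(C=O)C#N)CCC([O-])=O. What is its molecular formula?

C15H17N2O5-

Heavy atoms from the SMILES: 15 C, 2 N, 5 O.
Implicit hydrogens by atom environment:
  5 × C: 1 H each → 5
  5 × C: no H
  4 × C: 2 H each → 8
  3 × O: no H
  2 × N: no H
  1 × C: 3 H
  1 × O: 1 H
  1 × O (charge -1): no H
  Total hydrogens = 17.
Net charge -1.
Molecular formula: C15H17N2O5-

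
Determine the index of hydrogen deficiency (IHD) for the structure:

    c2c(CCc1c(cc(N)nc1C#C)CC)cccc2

10

Molecular formula from the SMILES: C17H18N2.
DoU = (2C + 2 + N − H − X)/2 = (2·17 + 2 + 2 − 18 − 0)/2 = 20/2 = 10.
(Structurally: 2 ring(s) + 8 π bond(s) = 10.)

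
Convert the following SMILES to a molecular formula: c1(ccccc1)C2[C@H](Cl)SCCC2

C11H13ClS

Heavy atoms from the SMILES: 11 C, 1 Cl, 1 S.
Implicit hydrogens by atom environment:
  5 × C (aromatic): 1 H each → 5
  3 × C: 2 H each → 6
  2 × C: 1 H each → 2
  1 × C (aromatic): no H
  1 × Cl: no H
  1 × S: no H
  Total hydrogens = 13.
Molecular formula: C11H13ClS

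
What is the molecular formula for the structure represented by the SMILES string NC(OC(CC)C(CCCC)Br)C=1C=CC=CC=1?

C15H24BrNO

Heavy atoms from the SMILES: 1 Br, 15 C, 1 N, 1 O.
Implicit hydrogens by atom environment:
  5 × C (aromatic): 1 H each → 5
  4 × C: 2 H each → 8
  3 × C: 1 H each → 3
  2 × C: 3 H each → 6
  1 × Br: no H
  1 × C (aromatic): no H
  1 × N: 2 H
  1 × O: no H
  Total hydrogens = 24.
Molecular formula: C15H24BrNO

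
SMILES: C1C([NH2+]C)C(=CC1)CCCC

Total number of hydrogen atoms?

Hydrogens are implicit in SMILES; fill each atom to its normal valence:
  5 × C: 2 H each → 10
  2 × C: 3 H each → 6
  2 × C: 1 H each → 2
  1 × C: no H
  1 × N (charge +1): 2 H
  Total hydrogens = 20.

20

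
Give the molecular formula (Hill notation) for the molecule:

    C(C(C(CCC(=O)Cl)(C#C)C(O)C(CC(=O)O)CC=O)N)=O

Heavy atoms from the SMILES: 14 C, 1 Cl, 1 N, 6 O.
Implicit hydrogens by atom environment:
  6 × C: 1 H each → 6
  4 × C: 2 H each → 8
  4 × C: no H
  4 × O: no H
  2 × O: 1 H each → 2
  1 × Cl: no H
  1 × N: 2 H
  Total hydrogens = 18.
Molecular formula: C14H18ClNO6

C14H18ClNO6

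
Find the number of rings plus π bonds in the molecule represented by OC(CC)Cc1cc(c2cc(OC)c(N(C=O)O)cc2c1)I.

Molecular formula from the SMILES: C16H18INO4.
DoU = (2C + 2 + N − H − X)/2 = (2·16 + 2 + 1 − 18 − 1)/2 = 16/2 = 8.
(Structurally: 2 ring(s) + 6 π bond(s) = 8.)

8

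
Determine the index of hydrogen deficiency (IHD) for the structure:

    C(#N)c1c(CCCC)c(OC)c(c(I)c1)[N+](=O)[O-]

7

Molecular formula from the SMILES: C12H13IN2O3.
DoU = (2C + 2 + N − H − X)/2 = (2·12 + 2 + 2 − 13 − 1)/2 = 14/2 = 7.
(Structurally: 1 ring(s) + 6 π bond(s) = 7.)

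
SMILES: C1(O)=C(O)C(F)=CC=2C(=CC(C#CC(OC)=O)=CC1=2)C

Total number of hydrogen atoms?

Hydrogens are implicit in SMILES; fill each atom to its normal valence:
  7 × C (aromatic): no H
  3 × C (aromatic): 1 H each → 3
  3 × C: no H
  2 × C: 3 H each → 6
  2 × O: 1 H each → 2
  2 × O: no H
  1 × F: no H
  Total hydrogens = 11.

11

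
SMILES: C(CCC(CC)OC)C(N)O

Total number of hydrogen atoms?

19

Hydrogens are implicit in SMILES; fill each atom to its normal valence:
  4 × C: 2 H each → 8
  2 × C: 3 H each → 6
  2 × C: 1 H each → 2
  1 × N: 2 H
  1 × O: 1 H
  1 × O: no H
  Total hydrogens = 19.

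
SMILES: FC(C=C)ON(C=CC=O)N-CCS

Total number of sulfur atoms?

1

The symbol for sulfur appears 1 time in the SMILES.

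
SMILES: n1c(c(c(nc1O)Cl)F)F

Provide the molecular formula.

Heavy atoms from the SMILES: 4 C, 1 Cl, 2 F, 2 N, 1 O.
Implicit hydrogens by atom environment:
  4 × C (aromatic): no H
  2 × F: no H
  2 × N (aromatic): no H
  1 × Cl: no H
  1 × O: 1 H
  Total hydrogens = 1.
Molecular formula: C4HClF2N2O

C4HClF2N2O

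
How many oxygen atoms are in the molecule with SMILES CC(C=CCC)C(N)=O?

1

The symbol for oxygen appears 1 time in the SMILES.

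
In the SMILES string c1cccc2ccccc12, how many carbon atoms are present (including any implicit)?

10

The symbol for carbon appears 10 times in the SMILES. Lowercase c denotes aromatic carbon and counts toward C.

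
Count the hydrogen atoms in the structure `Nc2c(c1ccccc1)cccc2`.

11

Hydrogens are implicit in SMILES; fill each atom to its normal valence:
  9 × C (aromatic): 1 H each → 9
  3 × C (aromatic): no H
  1 × N: 2 H
  Total hydrogens = 11.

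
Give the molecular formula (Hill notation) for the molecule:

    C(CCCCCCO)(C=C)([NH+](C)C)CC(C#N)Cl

Heavy atoms from the SMILES: 14 C, 1 Cl, 2 N, 1 O.
Implicit hydrogens by atom environment:
  8 × C: 2 H each → 16
  2 × C: 3 H each → 6
  2 × C: 1 H each → 2
  2 × C: no H
  1 × Cl: no H
  1 × N (charge +1): 1 H
  1 × N: no H
  1 × O: 1 H
  Total hydrogens = 26.
Net charge +1.
Molecular formula: C14H26ClN2O+

C14H26ClN2O+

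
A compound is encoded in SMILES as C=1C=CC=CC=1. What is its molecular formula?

C6H6

Heavy atoms from the SMILES: 6 C.
Implicit hydrogens by atom environment:
  6 × C (aromatic): 1 H each → 6
  Total hydrogens = 6.
Molecular formula: C6H6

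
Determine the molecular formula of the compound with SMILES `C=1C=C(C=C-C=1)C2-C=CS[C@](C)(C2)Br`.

C12H13BrS

Heavy atoms from the SMILES: 1 Br, 12 C, 1 S.
Implicit hydrogens by atom environment:
  5 × C (aromatic): 1 H each → 5
  3 × C: 1 H each → 3
  1 × Br: no H
  1 × C: 3 H
  1 × C: 2 H
  1 × C: no H
  1 × C (aromatic): no H
  1 × S: no H
  Total hydrogens = 13.
Molecular formula: C12H13BrS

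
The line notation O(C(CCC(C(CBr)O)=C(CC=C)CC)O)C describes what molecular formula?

Heavy atoms from the SMILES: 1 Br, 13 C, 3 O.
Implicit hydrogens by atom environment:
  6 × C: 2 H each → 12
  3 × C: 1 H each → 3
  2 × C: 3 H each → 6
  2 × C: no H
  2 × O: 1 H each → 2
  1 × Br: no H
  1 × O: no H
  Total hydrogens = 23.
Molecular formula: C13H23BrO3

C13H23BrO3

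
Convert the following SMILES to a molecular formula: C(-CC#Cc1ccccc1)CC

C12H14

Heavy atoms from the SMILES: 12 C.
Implicit hydrogens by atom environment:
  5 × C (aromatic): 1 H each → 5
  3 × C: 2 H each → 6
  2 × C: no H
  1 × C: 3 H
  1 × C (aromatic): no H
  Total hydrogens = 14.
Molecular formula: C12H14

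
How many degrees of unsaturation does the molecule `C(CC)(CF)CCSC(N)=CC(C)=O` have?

Molecular formula from the SMILES: C10H18FNOS.
DoU = (2C + 2 + N − H − X)/2 = (2·10 + 2 + 1 − 18 − 1)/2 = 4/2 = 2.
(Structurally: 0 ring(s) + 2 π bond(s) = 2.)

2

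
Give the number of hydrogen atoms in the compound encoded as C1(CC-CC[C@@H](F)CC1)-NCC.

Hydrogens are implicit in SMILES; fill each atom to its normal valence:
  7 × C: 2 H each → 14
  2 × C: 1 H each → 2
  1 × C: 3 H
  1 × F: no H
  1 × N: 1 H
  Total hydrogens = 20.

20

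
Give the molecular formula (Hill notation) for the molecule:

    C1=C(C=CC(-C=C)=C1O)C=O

C9H8O2

Heavy atoms from the SMILES: 9 C, 2 O.
Implicit hydrogens by atom environment:
  3 × C (aromatic): 1 H each → 3
  3 × C (aromatic): no H
  2 × C: 1 H each → 2
  1 × C: 2 H
  1 × O: 1 H
  1 × O: no H
  Total hydrogens = 8.
Molecular formula: C9H8O2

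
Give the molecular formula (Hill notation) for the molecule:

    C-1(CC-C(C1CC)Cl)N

Heavy atoms from the SMILES: 7 C, 1 Cl, 1 N.
Implicit hydrogens by atom environment:
  3 × C: 2 H each → 6
  3 × C: 1 H each → 3
  1 × C: 3 H
  1 × Cl: no H
  1 × N: 2 H
  Total hydrogens = 14.
Molecular formula: C7H14ClN

C7H14ClN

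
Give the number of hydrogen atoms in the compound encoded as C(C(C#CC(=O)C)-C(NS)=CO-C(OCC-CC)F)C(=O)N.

Hydrogens are implicit in SMILES; fill each atom to its normal valence:
  5 × C: no H
  4 × C: 2 H each → 8
  4 × O: no H
  3 × C: 1 H each → 3
  2 × C: 3 H each → 6
  1 × F: no H
  1 × N: 2 H
  1 × N: 1 H
  1 × S: 1 H
  Total hydrogens = 21.

21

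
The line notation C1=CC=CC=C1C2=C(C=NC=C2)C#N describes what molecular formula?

Heavy atoms from the SMILES: 12 C, 2 N.
Implicit hydrogens by atom environment:
  8 × C (aromatic): 1 H each → 8
  3 × C (aromatic): no H
  1 × C: no H
  1 × N (aromatic): no H
  1 × N: no H
  Total hydrogens = 8.
Molecular formula: C12H8N2

C12H8N2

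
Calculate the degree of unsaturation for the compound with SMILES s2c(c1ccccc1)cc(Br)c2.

Molecular formula from the SMILES: C10H7BrS.
DoU = (2C + 2 + N − H − X)/2 = (2·10 + 2 + 0 − 7 − 1)/2 = 14/2 = 7.
(Structurally: 2 ring(s) + 5 π bond(s) = 7.)

7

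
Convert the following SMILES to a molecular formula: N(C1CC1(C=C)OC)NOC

C7H14N2O2

Heavy atoms from the SMILES: 7 C, 2 N, 2 O.
Implicit hydrogens by atom environment:
  2 × C: 3 H each → 6
  2 × C: 2 H each → 4
  2 × C: 1 H each → 2
  2 × N: 1 H each → 2
  2 × O: no H
  1 × C: no H
  Total hydrogens = 14.
Molecular formula: C7H14N2O2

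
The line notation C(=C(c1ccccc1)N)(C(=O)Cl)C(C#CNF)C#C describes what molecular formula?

C14H10ClFN2O

Heavy atoms from the SMILES: 14 C, 1 Cl, 1 F, 2 N, 1 O.
Implicit hydrogens by atom environment:
  6 × C: no H
  5 × C (aromatic): 1 H each → 5
  2 × C: 1 H each → 2
  1 × C (aromatic): no H
  1 × Cl: no H
  1 × F: no H
  1 × N: 2 H
  1 × N: 1 H
  1 × O: no H
  Total hydrogens = 10.
Molecular formula: C14H10ClFN2O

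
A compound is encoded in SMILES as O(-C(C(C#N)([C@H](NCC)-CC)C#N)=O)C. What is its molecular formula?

C10H15N3O2

Heavy atoms from the SMILES: 10 C, 3 N, 2 O.
Implicit hydrogens by atom environment:
  4 × C: no H
  3 × C: 3 H each → 9
  2 × C: 2 H each → 4
  2 × N: no H
  2 × O: no H
  1 × C: 1 H
  1 × N: 1 H
  Total hydrogens = 15.
Molecular formula: C10H15N3O2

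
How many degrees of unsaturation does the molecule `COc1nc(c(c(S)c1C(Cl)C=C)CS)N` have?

Molecular formula from the SMILES: C10H13ClN2OS2.
DoU = (2C + 2 + N − H − X)/2 = (2·10 + 2 + 2 − 13 − 1)/2 = 10/2 = 5.
(Structurally: 1 ring(s) + 4 π bond(s) = 5.)

5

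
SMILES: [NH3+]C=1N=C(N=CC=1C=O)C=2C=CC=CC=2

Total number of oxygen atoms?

The symbol for oxygen appears 1 time in the SMILES.

1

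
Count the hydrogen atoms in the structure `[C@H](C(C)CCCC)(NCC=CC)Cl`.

22

Hydrogens are implicit in SMILES; fill each atom to its normal valence:
  4 × C: 2 H each → 8
  4 × C: 1 H each → 4
  3 × C: 3 H each → 9
  1 × Cl: no H
  1 × N: 1 H
  Total hydrogens = 22.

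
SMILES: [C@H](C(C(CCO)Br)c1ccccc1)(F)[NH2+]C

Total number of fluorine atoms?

The symbol for fluorine appears 1 time in the SMILES.

1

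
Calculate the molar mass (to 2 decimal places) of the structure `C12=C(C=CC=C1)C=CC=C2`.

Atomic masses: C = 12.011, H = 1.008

Molecular formula: C10H8.
M = 10×12.011 + 8×1.008 = 128.17 g/mol.

128.17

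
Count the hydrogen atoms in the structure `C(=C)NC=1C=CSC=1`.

7

Hydrogens are implicit in SMILES; fill each atom to its normal valence:
  3 × C (aromatic): 1 H each → 3
  1 × C: 2 H
  1 × C: 1 H
  1 × C (aromatic): no H
  1 × N: 1 H
  1 × S (aromatic): no H
  Total hydrogens = 7.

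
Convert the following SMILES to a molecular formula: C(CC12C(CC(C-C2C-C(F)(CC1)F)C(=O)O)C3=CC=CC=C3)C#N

C20H23F2NO2

Heavy atoms from the SMILES: 20 C, 2 F, 1 N, 2 O.
Implicit hydrogens by atom environment:
  7 × C: 2 H each → 14
  5 × C (aromatic): 1 H each → 5
  4 × C: no H
  3 × C: 1 H each → 3
  2 × F: no H
  1 × C (aromatic): no H
  1 × N: no H
  1 × O: 1 H
  1 × O: no H
  Total hydrogens = 23.
Molecular formula: C20H23F2NO2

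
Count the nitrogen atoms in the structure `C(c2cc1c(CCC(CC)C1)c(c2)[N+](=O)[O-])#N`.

The symbol for nitrogen appears 2 times in the SMILES.

2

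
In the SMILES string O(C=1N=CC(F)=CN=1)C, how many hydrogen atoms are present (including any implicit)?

5

Hydrogens are implicit in SMILES; fill each atom to its normal valence:
  2 × C (aromatic): 1 H each → 2
  2 × C (aromatic): no H
  2 × N (aromatic): no H
  1 × C: 3 H
  1 × F: no H
  1 × O: no H
  Total hydrogens = 5.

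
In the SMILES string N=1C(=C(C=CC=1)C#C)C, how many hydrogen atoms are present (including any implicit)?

Hydrogens are implicit in SMILES; fill each atom to its normal valence:
  3 × C (aromatic): 1 H each → 3
  2 × C (aromatic): no H
  1 × C: 3 H
  1 × C: 1 H
  1 × C: no H
  1 × N (aromatic): no H
  Total hydrogens = 7.

7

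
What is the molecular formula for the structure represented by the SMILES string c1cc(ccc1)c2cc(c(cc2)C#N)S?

C13H9NS

Heavy atoms from the SMILES: 13 C, 1 N, 1 S.
Implicit hydrogens by atom environment:
  8 × C (aromatic): 1 H each → 8
  4 × C (aromatic): no H
  1 × C: no H
  1 × N: no H
  1 × S: 1 H
  Total hydrogens = 9.
Molecular formula: C13H9NS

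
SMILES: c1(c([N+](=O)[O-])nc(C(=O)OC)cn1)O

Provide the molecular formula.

Heavy atoms from the SMILES: 6 C, 3 N, 5 O.
Implicit hydrogens by atom environment:
  3 × C (aromatic): no H
  3 × O: no H
  2 × N (aromatic): no H
  1 × C: 3 H
  1 × C (aromatic): 1 H
  1 × C: no H
  1 × N (charge +1): no H
  1 × O: 1 H
  1 × O (charge -1): no H
  Total hydrogens = 5.
Molecular formula: C6H5N3O5

C6H5N3O5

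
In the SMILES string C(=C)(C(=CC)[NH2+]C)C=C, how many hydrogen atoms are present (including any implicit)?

Hydrogens are implicit in SMILES; fill each atom to its normal valence:
  2 × C: 3 H each → 6
  2 × C: 2 H each → 4
  2 × C: 1 H each → 2
  2 × C: no H
  1 × N (charge +1): 2 H
  Total hydrogens = 14.

14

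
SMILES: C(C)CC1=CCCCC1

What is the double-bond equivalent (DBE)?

Molecular formula from the SMILES: C9H16.
DoU = (2C + 2 + N − H − X)/2 = (2·9 + 2 + 0 − 16 − 0)/2 = 4/2 = 2.
(Structurally: 1 ring(s) + 1 π bond(s) = 2.)

2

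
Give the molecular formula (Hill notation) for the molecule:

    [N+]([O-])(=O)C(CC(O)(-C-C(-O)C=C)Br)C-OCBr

C9H15Br2NO5

Heavy atoms from the SMILES: 2 Br, 9 C, 1 N, 5 O.
Implicit hydrogens by atom environment:
  5 × C: 2 H each → 10
  3 × C: 1 H each → 3
  2 × Br: no H
  2 × O: 1 H each → 2
  2 × O: no H
  1 × C: no H
  1 × N (charge +1): no H
  1 × O (charge -1): no H
  Total hydrogens = 15.
Molecular formula: C9H15Br2NO5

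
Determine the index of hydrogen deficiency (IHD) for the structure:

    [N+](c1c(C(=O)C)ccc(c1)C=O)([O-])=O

7

Molecular formula from the SMILES: C9H7NO4.
DoU = (2C + 2 + N − H − X)/2 = (2·9 + 2 + 1 − 7 − 0)/2 = 14/2 = 7.
(Structurally: 1 ring(s) + 6 π bond(s) = 7.)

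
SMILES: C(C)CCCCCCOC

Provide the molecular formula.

Heavy atoms from the SMILES: 9 C, 1 O.
Implicit hydrogens by atom environment:
  7 × C: 2 H each → 14
  2 × C: 3 H each → 6
  1 × O: no H
  Total hydrogens = 20.
Molecular formula: C9H20O

C9H20O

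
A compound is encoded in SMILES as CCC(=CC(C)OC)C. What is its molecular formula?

C8H16O

Heavy atoms from the SMILES: 8 C, 1 O.
Implicit hydrogens by atom environment:
  4 × C: 3 H each → 12
  2 × C: 1 H each → 2
  1 × C: 2 H
  1 × C: no H
  1 × O: no H
  Total hydrogens = 16.
Molecular formula: C8H16O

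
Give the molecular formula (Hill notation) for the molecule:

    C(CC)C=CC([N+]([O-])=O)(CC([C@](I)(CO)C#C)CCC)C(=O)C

C17H26INO4

Heavy atoms from the SMILES: 17 C, 1 I, 1 N, 4 O.
Implicit hydrogens by atom environment:
  6 × C: 2 H each → 12
  4 × C: 1 H each → 4
  4 × C: no H
  3 × C: 3 H each → 9
  2 × O: no H
  1 × I: no H
  1 × N (charge +1): no H
  1 × O: 1 H
  1 × O (charge -1): no H
  Total hydrogens = 26.
Molecular formula: C17H26INO4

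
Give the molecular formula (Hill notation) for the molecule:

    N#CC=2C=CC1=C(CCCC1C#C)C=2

Heavy atoms from the SMILES: 13 C, 1 N.
Implicit hydrogens by atom environment:
  3 × C: 2 H each → 6
  3 × C (aromatic): 1 H each → 3
  3 × C (aromatic): no H
  2 × C: 1 H each → 2
  2 × C: no H
  1 × N: no H
  Total hydrogens = 11.
Molecular formula: C13H11N

C13H11N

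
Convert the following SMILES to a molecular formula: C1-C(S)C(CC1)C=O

Heavy atoms from the SMILES: 6 C, 1 O, 1 S.
Implicit hydrogens by atom environment:
  3 × C: 2 H each → 6
  3 × C: 1 H each → 3
  1 × O: no H
  1 × S: 1 H
  Total hydrogens = 10.
Molecular formula: C6H10OS

C6H10OS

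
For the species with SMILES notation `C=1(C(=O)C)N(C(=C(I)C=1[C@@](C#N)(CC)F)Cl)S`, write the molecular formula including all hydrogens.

Heavy atoms from the SMILES: 10 C, 1 Cl, 1 F, 1 I, 2 N, 1 O, 1 S.
Implicit hydrogens by atom environment:
  4 × C (aromatic): no H
  3 × C: no H
  2 × C: 3 H each → 6
  1 × C: 2 H
  1 × Cl: no H
  1 × F: no H
  1 × I: no H
  1 × N (aromatic): no H
  1 × N: no H
  1 × O: no H
  1 × S: 1 H
  Total hydrogens = 9.
Molecular formula: C10H9ClFIN2OS

C10H9ClFIN2OS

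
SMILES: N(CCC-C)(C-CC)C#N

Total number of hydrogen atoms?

16

Hydrogens are implicit in SMILES; fill each atom to its normal valence:
  5 × C: 2 H each → 10
  2 × C: 3 H each → 6
  2 × N: no H
  1 × C: no H
  Total hydrogens = 16.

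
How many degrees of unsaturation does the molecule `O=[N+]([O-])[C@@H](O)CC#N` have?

3

Molecular formula from the SMILES: C3H4N2O3.
DoU = (2C + 2 + N − H − X)/2 = (2·3 + 2 + 2 − 4 − 0)/2 = 6/2 = 3.
(Structurally: 0 ring(s) + 3 π bond(s) = 3.)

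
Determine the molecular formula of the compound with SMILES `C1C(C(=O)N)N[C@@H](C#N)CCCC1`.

Heavy atoms from the SMILES: 9 C, 3 N, 1 O.
Implicit hydrogens by atom environment:
  5 × C: 2 H each → 10
  2 × C: 1 H each → 2
  2 × C: no H
  1 × N: 2 H
  1 × N: 1 H
  1 × N: no H
  1 × O: no H
  Total hydrogens = 15.
Molecular formula: C9H15N3O

C9H15N3O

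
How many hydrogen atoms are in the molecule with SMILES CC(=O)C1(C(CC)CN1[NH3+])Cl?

Hydrogens are implicit in SMILES; fill each atom to its normal valence:
  2 × C: 3 H each → 6
  2 × C: 2 H each → 4
  2 × C: no H
  1 × C: 1 H
  1 × Cl: no H
  1 × N (charge +1): 3 H
  1 × N: no H
  1 × O: no H
  Total hydrogens = 14.

14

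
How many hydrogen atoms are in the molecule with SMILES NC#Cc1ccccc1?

7

Hydrogens are implicit in SMILES; fill each atom to its normal valence:
  5 × C (aromatic): 1 H each → 5
  2 × C: no H
  1 × C (aromatic): no H
  1 × N: 2 H
  Total hydrogens = 7.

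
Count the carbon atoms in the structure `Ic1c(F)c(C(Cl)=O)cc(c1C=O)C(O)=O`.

The symbol for carbon appears 9 times in the SMILES. Lowercase c denotes aromatic carbon and counts toward C.

9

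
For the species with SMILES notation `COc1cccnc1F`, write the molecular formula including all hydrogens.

C6H6FNO

Heavy atoms from the SMILES: 6 C, 1 F, 1 N, 1 O.
Implicit hydrogens by atom environment:
  3 × C (aromatic): 1 H each → 3
  2 × C (aromatic): no H
  1 × C: 3 H
  1 × F: no H
  1 × N (aromatic): no H
  1 × O: no H
  Total hydrogens = 6.
Molecular formula: C6H6FNO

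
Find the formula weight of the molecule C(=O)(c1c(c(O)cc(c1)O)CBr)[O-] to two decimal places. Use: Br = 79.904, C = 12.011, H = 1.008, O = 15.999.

246.04

Molecular formula: C8H6BrO4-.
M = 1×79.904 + 8×12.011 + 6×1.008 + 4×15.999 = 246.04 g/mol.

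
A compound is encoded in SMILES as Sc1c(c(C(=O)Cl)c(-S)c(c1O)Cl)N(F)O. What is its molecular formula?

Heavy atoms from the SMILES: 7 C, 2 Cl, 1 F, 1 N, 3 O, 2 S.
Implicit hydrogens by atom environment:
  6 × C (aromatic): no H
  2 × Cl: no H
  2 × O: 1 H each → 2
  2 × S: 1 H each → 2
  1 × C: no H
  1 × F: no H
  1 × N: no H
  1 × O: no H
  Total hydrogens = 4.
Molecular formula: C7H4Cl2FNO3S2

C7H4Cl2FNO3S2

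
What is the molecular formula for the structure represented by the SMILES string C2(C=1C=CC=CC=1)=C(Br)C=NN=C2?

Heavy atoms from the SMILES: 1 Br, 10 C, 2 N.
Implicit hydrogens by atom environment:
  7 × C (aromatic): 1 H each → 7
  3 × C (aromatic): no H
  2 × N (aromatic): no H
  1 × Br: no H
  Total hydrogens = 7.
Molecular formula: C10H7BrN2

C10H7BrN2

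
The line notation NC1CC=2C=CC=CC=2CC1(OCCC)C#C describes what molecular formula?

Heavy atoms from the SMILES: 15 C, 1 N, 1 O.
Implicit hydrogens by atom environment:
  4 × C: 2 H each → 8
  4 × C (aromatic): 1 H each → 4
  2 × C: 1 H each → 2
  2 × C (aromatic): no H
  2 × C: no H
  1 × C: 3 H
  1 × N: 2 H
  1 × O: no H
  Total hydrogens = 19.
Molecular formula: C15H19NO

C15H19NO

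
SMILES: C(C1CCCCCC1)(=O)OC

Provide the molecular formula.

C9H16O2

Heavy atoms from the SMILES: 9 C, 2 O.
Implicit hydrogens by atom environment:
  6 × C: 2 H each → 12
  2 × O: no H
  1 × C: 3 H
  1 × C: 1 H
  1 × C: no H
  Total hydrogens = 16.
Molecular formula: C9H16O2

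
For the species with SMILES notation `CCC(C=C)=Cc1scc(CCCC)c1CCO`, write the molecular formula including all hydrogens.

C16H24OS

Heavy atoms from the SMILES: 16 C, 1 O, 1 S.
Implicit hydrogens by atom environment:
  7 × C: 2 H each → 14
  3 × C (aromatic): no H
  2 × C: 3 H each → 6
  2 × C: 1 H each → 2
  1 × C (aromatic): 1 H
  1 × C: no H
  1 × O: 1 H
  1 × S (aromatic): no H
  Total hydrogens = 24.
Molecular formula: C16H24OS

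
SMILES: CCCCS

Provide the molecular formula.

C4H10S

Heavy atoms from the SMILES: 4 C, 1 S.
Implicit hydrogens by atom environment:
  3 × C: 2 H each → 6
  1 × C: 3 H
  1 × S: 1 H
  Total hydrogens = 10.
Molecular formula: C4H10S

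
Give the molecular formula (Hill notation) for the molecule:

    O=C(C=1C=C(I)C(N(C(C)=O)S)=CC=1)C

Heavy atoms from the SMILES: 10 C, 1 I, 1 N, 2 O, 1 S.
Implicit hydrogens by atom environment:
  3 × C (aromatic): 1 H each → 3
  3 × C (aromatic): no H
  2 × C: 3 H each → 6
  2 × C: no H
  2 × O: no H
  1 × I: no H
  1 × N: no H
  1 × S: 1 H
  Total hydrogens = 10.
Molecular formula: C10H10INO2S

C10H10INO2S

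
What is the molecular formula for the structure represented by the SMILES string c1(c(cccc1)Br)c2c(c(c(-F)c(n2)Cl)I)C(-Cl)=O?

Heavy atoms from the SMILES: 1 Br, 12 C, 2 Cl, 1 F, 1 I, 1 N, 1 O.
Implicit hydrogens by atom environment:
  7 × C (aromatic): no H
  4 × C (aromatic): 1 H each → 4
  2 × Cl: no H
  1 × Br: no H
  1 × C: no H
  1 × F: no H
  1 × I: no H
  1 × N (aromatic): no H
  1 × O: no H
  Total hydrogens = 4.
Molecular formula: C12H4BrCl2FINO

C12H4BrCl2FINO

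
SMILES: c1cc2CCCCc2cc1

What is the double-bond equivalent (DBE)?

Molecular formula from the SMILES: C10H12.
DoU = (2C + 2 + N − H − X)/2 = (2·10 + 2 + 0 − 12 − 0)/2 = 10/2 = 5.
(Structurally: 2 ring(s) + 3 π bond(s) = 5.)

5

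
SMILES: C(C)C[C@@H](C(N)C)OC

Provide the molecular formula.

C7H17NO

Heavy atoms from the SMILES: 7 C, 1 N, 1 O.
Implicit hydrogens by atom environment:
  3 × C: 3 H each → 9
  2 × C: 2 H each → 4
  2 × C: 1 H each → 2
  1 × N: 2 H
  1 × O: no H
  Total hydrogens = 17.
Molecular formula: C7H17NO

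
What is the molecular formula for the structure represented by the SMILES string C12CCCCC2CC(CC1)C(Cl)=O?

C11H17ClO

Heavy atoms from the SMILES: 11 C, 1 Cl, 1 O.
Implicit hydrogens by atom environment:
  7 × C: 2 H each → 14
  3 × C: 1 H each → 3
  1 × C: no H
  1 × Cl: no H
  1 × O: no H
  Total hydrogens = 17.
Molecular formula: C11H17ClO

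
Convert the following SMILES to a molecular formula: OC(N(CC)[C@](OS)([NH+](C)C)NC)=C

C8H20N3O2S+

Heavy atoms from the SMILES: 8 C, 3 N, 2 O, 1 S.
Implicit hydrogens by atom environment:
  4 × C: 3 H each → 12
  2 × C: 2 H each → 4
  2 × C: no H
  1 × N (charge +1): 1 H
  1 × N: 1 H
  1 × N: no H
  1 × O: 1 H
  1 × O: no H
  1 × S: 1 H
  Total hydrogens = 20.
Net charge +1.
Molecular formula: C8H20N3O2S+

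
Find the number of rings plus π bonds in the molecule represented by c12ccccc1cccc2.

Molecular formula from the SMILES: C10H8.
DoU = (2C + 2 + N − H − X)/2 = (2·10 + 2 + 0 − 8 − 0)/2 = 14/2 = 7.
(Structurally: 2 ring(s) + 5 π bond(s) = 7.)

7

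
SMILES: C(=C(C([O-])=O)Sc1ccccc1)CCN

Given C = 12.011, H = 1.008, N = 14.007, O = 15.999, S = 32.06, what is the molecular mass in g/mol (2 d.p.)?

222.28

Molecular formula: C11H12NO2S-.
M = 11×12.011 + 12×1.008 + 1×14.007 + 2×15.999 + 1×32.06 = 222.28 g/mol.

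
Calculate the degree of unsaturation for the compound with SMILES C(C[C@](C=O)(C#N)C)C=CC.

4

Molecular formula from the SMILES: C9H13NO.
DoU = (2C + 2 + N − H − X)/2 = (2·9 + 2 + 1 − 13 − 0)/2 = 8/2 = 4.
(Structurally: 0 ring(s) + 4 π bond(s) = 4.)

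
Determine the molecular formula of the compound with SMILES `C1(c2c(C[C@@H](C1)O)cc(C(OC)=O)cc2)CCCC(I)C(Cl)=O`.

C17H20ClIO4

Heavy atoms from the SMILES: 17 C, 1 Cl, 1 I, 4 O.
Implicit hydrogens by atom environment:
  5 × C: 2 H each → 10
  3 × C (aromatic): 1 H each → 3
  3 × C: 1 H each → 3
  3 × C (aromatic): no H
  3 × O: no H
  2 × C: no H
  1 × C: 3 H
  1 × Cl: no H
  1 × I: no H
  1 × O: 1 H
  Total hydrogens = 20.
Molecular formula: C17H20ClIO4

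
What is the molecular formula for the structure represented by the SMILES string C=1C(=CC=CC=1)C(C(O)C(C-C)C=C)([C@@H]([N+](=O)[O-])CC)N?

Heavy atoms from the SMILES: 16 C, 2 N, 3 O.
Implicit hydrogens by atom environment:
  5 × C (aromatic): 1 H each → 5
  4 × C: 1 H each → 4
  3 × C: 2 H each → 6
  2 × C: 3 H each → 6
  1 × C: no H
  1 × C (aromatic): no H
  1 × N: 2 H
  1 × N (charge +1): no H
  1 × O: 1 H
  1 × O: no H
  1 × O (charge -1): no H
  Total hydrogens = 24.
Molecular formula: C16H24N2O3

C16H24N2O3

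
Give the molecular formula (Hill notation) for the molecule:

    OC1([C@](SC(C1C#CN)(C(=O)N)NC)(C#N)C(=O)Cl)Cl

C10H10Cl2N4O3S

Heavy atoms from the SMILES: 10 C, 2 Cl, 4 N, 3 O, 1 S.
Implicit hydrogens by atom environment:
  8 × C: no H
  2 × Cl: no H
  2 × N: 2 H each → 4
  2 × O: no H
  1 × C: 3 H
  1 × C: 1 H
  1 × N: 1 H
  1 × N: no H
  1 × O: 1 H
  1 × S: no H
  Total hydrogens = 10.
Molecular formula: C10H10Cl2N4O3S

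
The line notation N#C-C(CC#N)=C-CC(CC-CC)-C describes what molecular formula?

Heavy atoms from the SMILES: 12 C, 2 N.
Implicit hydrogens by atom environment:
  5 × C: 2 H each → 10
  3 × C: no H
  2 × C: 3 H each → 6
  2 × C: 1 H each → 2
  2 × N: no H
  Total hydrogens = 18.
Molecular formula: C12H18N2

C12H18N2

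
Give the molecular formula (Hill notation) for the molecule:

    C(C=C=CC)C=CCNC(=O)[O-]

C9H12NO2-

Heavy atoms from the SMILES: 9 C, 1 N, 2 O.
Implicit hydrogens by atom environment:
  4 × C: 1 H each → 4
  2 × C: 2 H each → 4
  2 × C: no H
  1 × C: 3 H
  1 × N: 1 H
  1 × O: no H
  1 × O (charge -1): no H
  Total hydrogens = 12.
Net charge -1.
Molecular formula: C9H12NO2-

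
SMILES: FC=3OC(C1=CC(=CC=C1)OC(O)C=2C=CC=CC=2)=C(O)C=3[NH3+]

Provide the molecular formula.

Heavy atoms from the SMILES: 17 C, 1 F, 1 N, 4 O.
Implicit hydrogens by atom environment:
  9 × C (aromatic): 1 H each → 9
  7 × C (aromatic): no H
  2 × O: 1 H each → 2
  1 × C: 1 H
  1 × F: no H
  1 × N (charge +1): 3 H
  1 × O (aromatic): no H
  1 × O: no H
  Total hydrogens = 15.
Net charge +1.
Molecular formula: C17H15FNO4+

C17H15FNO4+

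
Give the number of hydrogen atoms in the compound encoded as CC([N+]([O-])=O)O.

5

Hydrogens are implicit in SMILES; fill each atom to its normal valence:
  1 × C: 3 H
  1 × C: 1 H
  1 × N (charge +1): no H
  1 × O: 1 H
  1 × O: no H
  1 × O (charge -1): no H
  Total hydrogens = 5.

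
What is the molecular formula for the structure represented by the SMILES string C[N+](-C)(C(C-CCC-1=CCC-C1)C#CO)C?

C14H24NO+

Heavy atoms from the SMILES: 14 C, 1 N, 1 O.
Implicit hydrogens by atom environment:
  6 × C: 2 H each → 12
  3 × C: 3 H each → 9
  3 × C: no H
  2 × C: 1 H each → 2
  1 × N (charge +1): no H
  1 × O: 1 H
  Total hydrogens = 24.
Net charge +1.
Molecular formula: C14H24NO+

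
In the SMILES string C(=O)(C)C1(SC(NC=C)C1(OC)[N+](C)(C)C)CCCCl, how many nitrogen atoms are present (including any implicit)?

2

The symbol for nitrogen appears 2 times in the SMILES.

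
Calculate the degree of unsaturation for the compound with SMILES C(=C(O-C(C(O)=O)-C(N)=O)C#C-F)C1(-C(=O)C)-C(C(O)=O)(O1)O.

8

Molecular formula from the SMILES: C12H10FNO9.
DoU = (2C + 2 + N − H − X)/2 = (2·12 + 2 + 1 − 10 − 1)/2 = 16/2 = 8.
(Structurally: 1 ring(s) + 7 π bond(s) = 8.)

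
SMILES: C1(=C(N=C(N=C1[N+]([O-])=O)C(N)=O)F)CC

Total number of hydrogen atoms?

Hydrogens are implicit in SMILES; fill each atom to its normal valence:
  4 × C (aromatic): no H
  2 × N (aromatic): no H
  2 × O: no H
  1 × C: 3 H
  1 × C: 2 H
  1 × C: no H
  1 × F: no H
  1 × N: 2 H
  1 × N (charge +1): no H
  1 × O (charge -1): no H
  Total hydrogens = 7.

7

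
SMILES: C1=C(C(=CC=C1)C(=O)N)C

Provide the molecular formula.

Heavy atoms from the SMILES: 8 C, 1 N, 1 O.
Implicit hydrogens by atom environment:
  4 × C (aromatic): 1 H each → 4
  2 × C (aromatic): no H
  1 × C: 3 H
  1 × C: no H
  1 × N: 2 H
  1 × O: no H
  Total hydrogens = 9.
Molecular formula: C8H9NO

C8H9NO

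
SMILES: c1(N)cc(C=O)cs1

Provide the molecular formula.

Heavy atoms from the SMILES: 5 C, 1 N, 1 O, 1 S.
Implicit hydrogens by atom environment:
  2 × C (aromatic): 1 H each → 2
  2 × C (aromatic): no H
  1 × C: 1 H
  1 × N: 2 H
  1 × O: no H
  1 × S (aromatic): no H
  Total hydrogens = 5.
Molecular formula: C5H5NOS

C5H5NOS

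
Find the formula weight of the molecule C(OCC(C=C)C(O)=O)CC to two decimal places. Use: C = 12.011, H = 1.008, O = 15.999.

158.20

Molecular formula: C8H14O3.
M = 8×12.011 + 14×1.008 + 3×15.999 = 158.20 g/mol.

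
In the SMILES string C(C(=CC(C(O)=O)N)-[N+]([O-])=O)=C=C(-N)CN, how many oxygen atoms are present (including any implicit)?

The symbol for oxygen appears 4 times in the SMILES.

4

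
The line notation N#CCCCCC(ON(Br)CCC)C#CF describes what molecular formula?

Heavy atoms from the SMILES: 1 Br, 11 C, 1 F, 2 N, 1 O.
Implicit hydrogens by atom environment:
  6 × C: 2 H each → 12
  3 × C: no H
  2 × N: no H
  1 × Br: no H
  1 × C: 3 H
  1 × C: 1 H
  1 × F: no H
  1 × O: no H
  Total hydrogens = 16.
Molecular formula: C11H16BrFN2O

C11H16BrFN2O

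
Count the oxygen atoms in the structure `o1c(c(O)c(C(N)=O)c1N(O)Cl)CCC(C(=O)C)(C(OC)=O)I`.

The symbol for oxygen appears 7 times in the SMILES.

7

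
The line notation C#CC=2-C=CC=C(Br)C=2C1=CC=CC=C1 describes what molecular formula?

Heavy atoms from the SMILES: 1 Br, 14 C.
Implicit hydrogens by atom environment:
  8 × C (aromatic): 1 H each → 8
  4 × C (aromatic): no H
  1 × Br: no H
  1 × C: 1 H
  1 × C: no H
  Total hydrogens = 9.
Molecular formula: C14H9Br

C14H9Br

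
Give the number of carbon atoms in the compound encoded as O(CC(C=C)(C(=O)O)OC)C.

7

The symbol for carbon appears 7 times in the SMILES.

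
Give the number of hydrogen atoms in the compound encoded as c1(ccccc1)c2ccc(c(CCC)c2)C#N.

Hydrogens are implicit in SMILES; fill each atom to its normal valence:
  8 × C (aromatic): 1 H each → 8
  4 × C (aromatic): no H
  2 × C: 2 H each → 4
  1 × C: 3 H
  1 × C: no H
  1 × N: no H
  Total hydrogens = 15.

15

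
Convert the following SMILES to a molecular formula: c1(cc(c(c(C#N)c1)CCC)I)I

Heavy atoms from the SMILES: 10 C, 2 I, 1 N.
Implicit hydrogens by atom environment:
  4 × C (aromatic): no H
  2 × C: 2 H each → 4
  2 × C (aromatic): 1 H each → 2
  2 × I: no H
  1 × C: 3 H
  1 × C: no H
  1 × N: no H
  Total hydrogens = 9.
Molecular formula: C10H9I2N

C10H9I2N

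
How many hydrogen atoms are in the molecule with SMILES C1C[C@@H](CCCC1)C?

16

Hydrogens are implicit in SMILES; fill each atom to its normal valence:
  6 × C: 2 H each → 12
  1 × C: 3 H
  1 × C: 1 H
  Total hydrogens = 16.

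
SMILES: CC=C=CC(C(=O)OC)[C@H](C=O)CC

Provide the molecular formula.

Heavy atoms from the SMILES: 11 C, 3 O.
Implicit hydrogens by atom environment:
  5 × C: 1 H each → 5
  3 × C: 3 H each → 9
  3 × O: no H
  2 × C: no H
  1 × C: 2 H
  Total hydrogens = 16.
Molecular formula: C11H16O3

C11H16O3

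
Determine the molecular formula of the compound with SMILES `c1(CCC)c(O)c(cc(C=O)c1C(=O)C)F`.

Heavy atoms from the SMILES: 12 C, 1 F, 3 O.
Implicit hydrogens by atom environment:
  5 × C (aromatic): no H
  2 × C: 3 H each → 6
  2 × C: 2 H each → 4
  2 × O: no H
  1 × C (aromatic): 1 H
  1 × C: 1 H
  1 × C: no H
  1 × F: no H
  1 × O: 1 H
  Total hydrogens = 13.
Molecular formula: C12H13FO3

C12H13FO3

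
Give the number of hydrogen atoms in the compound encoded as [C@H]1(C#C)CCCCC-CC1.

Hydrogens are implicit in SMILES; fill each atom to its normal valence:
  7 × C: 2 H each → 14
  2 × C: 1 H each → 2
  1 × C: no H
  Total hydrogens = 16.

16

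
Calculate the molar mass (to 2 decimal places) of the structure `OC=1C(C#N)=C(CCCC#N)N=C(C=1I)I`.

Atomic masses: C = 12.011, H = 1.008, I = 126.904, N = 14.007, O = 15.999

438.99

Molecular formula: C10H7I2N3O.
M = 10×12.011 + 7×1.008 + 2×126.904 + 3×14.007 + 1×15.999 = 438.99 g/mol.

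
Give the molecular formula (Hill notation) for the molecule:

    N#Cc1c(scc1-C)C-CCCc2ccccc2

C16H17NS

Heavy atoms from the SMILES: 16 C, 1 N, 1 S.
Implicit hydrogens by atom environment:
  6 × C (aromatic): 1 H each → 6
  4 × C: 2 H each → 8
  4 × C (aromatic): no H
  1 × C: 3 H
  1 × C: no H
  1 × N: no H
  1 × S (aromatic): no H
  Total hydrogens = 17.
Molecular formula: C16H17NS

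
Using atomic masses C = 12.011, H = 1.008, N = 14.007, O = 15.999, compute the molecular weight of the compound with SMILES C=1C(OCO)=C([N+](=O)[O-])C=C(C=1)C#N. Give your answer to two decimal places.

194.15

Molecular formula: C8H6N2O4.
M = 8×12.011 + 6×1.008 + 2×14.007 + 4×15.999 = 194.15 g/mol.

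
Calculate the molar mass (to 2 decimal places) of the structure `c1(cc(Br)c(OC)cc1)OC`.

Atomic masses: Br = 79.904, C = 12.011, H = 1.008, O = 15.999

217.06

Molecular formula: C8H9BrO2.
M = 1×79.904 + 8×12.011 + 9×1.008 + 2×15.999 = 217.06 g/mol.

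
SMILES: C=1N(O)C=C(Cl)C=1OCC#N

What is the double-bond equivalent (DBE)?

Molecular formula from the SMILES: C6H5ClN2O2.
DoU = (2C + 2 + N − H − X)/2 = (2·6 + 2 + 2 − 5 − 1)/2 = 10/2 = 5.
(Structurally: 1 ring(s) + 4 π bond(s) = 5.)

5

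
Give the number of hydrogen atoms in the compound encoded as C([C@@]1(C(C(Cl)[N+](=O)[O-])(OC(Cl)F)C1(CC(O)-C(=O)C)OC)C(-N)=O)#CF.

Hydrogens are implicit in SMILES; fill each atom to its normal valence:
  7 × C: no H
  5 × O: no H
  3 × C: 1 H each → 3
  2 × C: 3 H each → 6
  2 × Cl: no H
  2 × F: no H
  1 × C: 2 H
  1 × N: 2 H
  1 × N (charge +1): no H
  1 × O: 1 H
  1 × O (charge -1): no H
  Total hydrogens = 14.

14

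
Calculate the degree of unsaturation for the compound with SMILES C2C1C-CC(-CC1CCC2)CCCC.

2

Molecular formula from the SMILES: C14H26.
DoU = (2C + 2 + N − H − X)/2 = (2·14 + 2 + 0 − 26 − 0)/2 = 4/2 = 2.
(Structurally: 2 ring(s) + 0 π bond(s) = 2.)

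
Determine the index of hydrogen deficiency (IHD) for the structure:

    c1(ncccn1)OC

4

Molecular formula from the SMILES: C5H6N2O.
DoU = (2C + 2 + N − H − X)/2 = (2·5 + 2 + 2 − 6 − 0)/2 = 8/2 = 4.
(Structurally: 1 ring(s) + 3 π bond(s) = 4.)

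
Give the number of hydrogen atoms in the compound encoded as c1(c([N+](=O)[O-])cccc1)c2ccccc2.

9

Hydrogens are implicit in SMILES; fill each atom to its normal valence:
  9 × C (aromatic): 1 H each → 9
  3 × C (aromatic): no H
  1 × N (charge +1): no H
  1 × O: no H
  1 × O (charge -1): no H
  Total hydrogens = 9.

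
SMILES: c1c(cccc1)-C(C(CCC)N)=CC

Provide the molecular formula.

C13H19N

Heavy atoms from the SMILES: 13 C, 1 N.
Implicit hydrogens by atom environment:
  5 × C (aromatic): 1 H each → 5
  2 × C: 3 H each → 6
  2 × C: 2 H each → 4
  2 × C: 1 H each → 2
  1 × C: no H
  1 × C (aromatic): no H
  1 × N: 2 H
  Total hydrogens = 19.
Molecular formula: C13H19N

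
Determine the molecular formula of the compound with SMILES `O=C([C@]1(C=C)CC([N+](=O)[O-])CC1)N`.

C8H12N2O3

Heavy atoms from the SMILES: 8 C, 2 N, 3 O.
Implicit hydrogens by atom environment:
  4 × C: 2 H each → 8
  2 × C: 1 H each → 2
  2 × C: no H
  2 × O: no H
  1 × N: 2 H
  1 × N (charge +1): no H
  1 × O (charge -1): no H
  Total hydrogens = 12.
Molecular formula: C8H12N2O3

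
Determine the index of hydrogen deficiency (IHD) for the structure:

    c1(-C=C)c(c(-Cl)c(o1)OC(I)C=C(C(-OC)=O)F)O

6

Molecular formula from the SMILES: C11H9ClFIO5.
DoU = (2C + 2 + N − H − X)/2 = (2·11 + 2 + 0 − 9 − 3)/2 = 12/2 = 6.
(Structurally: 1 ring(s) + 5 π bond(s) = 6.)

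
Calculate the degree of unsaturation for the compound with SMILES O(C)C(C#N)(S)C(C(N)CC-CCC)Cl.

2

Molecular formula from the SMILES: C10H19ClN2OS.
DoU = (2C + 2 + N − H − X)/2 = (2·10 + 2 + 2 − 19 − 1)/2 = 4/2 = 2.
(Structurally: 0 ring(s) + 2 π bond(s) = 2.)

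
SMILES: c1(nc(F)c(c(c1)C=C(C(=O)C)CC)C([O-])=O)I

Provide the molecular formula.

Heavy atoms from the SMILES: 12 C, 1 F, 1 I, 1 N, 3 O.
Implicit hydrogens by atom environment:
  4 × C (aromatic): no H
  3 × C: no H
  2 × C: 3 H each → 6
  2 × O: no H
  1 × C: 2 H
  1 × C (aromatic): 1 H
  1 × C: 1 H
  1 × F: no H
  1 × I: no H
  1 × N (aromatic): no H
  1 × O (charge -1): no H
  Total hydrogens = 10.
Net charge -1.
Molecular formula: C12H10FINO3-

C12H10FINO3-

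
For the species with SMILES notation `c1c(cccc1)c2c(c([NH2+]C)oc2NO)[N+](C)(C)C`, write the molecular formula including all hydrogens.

[C14H21N3O2]2+

Heavy atoms from the SMILES: 14 C, 3 N, 2 O.
Implicit hydrogens by atom environment:
  5 × C (aromatic): 1 H each → 5
  5 × C (aromatic): no H
  4 × C: 3 H each → 12
  1 × N (charge +1): 2 H
  1 × N: 1 H
  1 × N (charge +1): no H
  1 × O: 1 H
  1 × O (aromatic): no H
  Total hydrogens = 21.
Net charge +2.
Molecular formula: [C14H21N3O2]2+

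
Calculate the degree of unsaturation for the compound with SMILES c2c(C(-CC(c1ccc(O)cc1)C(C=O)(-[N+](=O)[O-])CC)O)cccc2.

Molecular formula from the SMILES: C19H21NO5.
DoU = (2C + 2 + N − H − X)/2 = (2·19 + 2 + 1 − 21 − 0)/2 = 20/2 = 10.
(Structurally: 2 ring(s) + 8 π bond(s) = 10.)

10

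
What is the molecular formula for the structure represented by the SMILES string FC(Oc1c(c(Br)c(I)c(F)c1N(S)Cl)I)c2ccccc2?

C13H7BrClF2I2NOS

Heavy atoms from the SMILES: 1 Br, 13 C, 1 Cl, 2 F, 2 I, 1 N, 1 O, 1 S.
Implicit hydrogens by atom environment:
  7 × C (aromatic): no H
  5 × C (aromatic): 1 H each → 5
  2 × F: no H
  2 × I: no H
  1 × Br: no H
  1 × C: 1 H
  1 × Cl: no H
  1 × N: no H
  1 × O: no H
  1 × S: 1 H
  Total hydrogens = 7.
Molecular formula: C13H7BrClF2I2NOS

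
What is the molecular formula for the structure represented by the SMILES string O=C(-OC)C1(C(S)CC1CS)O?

C7H12O3S2

Heavy atoms from the SMILES: 7 C, 3 O, 2 S.
Implicit hydrogens by atom environment:
  2 × C: 2 H each → 4
  2 × C: 1 H each → 2
  2 × C: no H
  2 × O: no H
  2 × S: 1 H each → 2
  1 × C: 3 H
  1 × O: 1 H
  Total hydrogens = 12.
Molecular formula: C7H12O3S2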